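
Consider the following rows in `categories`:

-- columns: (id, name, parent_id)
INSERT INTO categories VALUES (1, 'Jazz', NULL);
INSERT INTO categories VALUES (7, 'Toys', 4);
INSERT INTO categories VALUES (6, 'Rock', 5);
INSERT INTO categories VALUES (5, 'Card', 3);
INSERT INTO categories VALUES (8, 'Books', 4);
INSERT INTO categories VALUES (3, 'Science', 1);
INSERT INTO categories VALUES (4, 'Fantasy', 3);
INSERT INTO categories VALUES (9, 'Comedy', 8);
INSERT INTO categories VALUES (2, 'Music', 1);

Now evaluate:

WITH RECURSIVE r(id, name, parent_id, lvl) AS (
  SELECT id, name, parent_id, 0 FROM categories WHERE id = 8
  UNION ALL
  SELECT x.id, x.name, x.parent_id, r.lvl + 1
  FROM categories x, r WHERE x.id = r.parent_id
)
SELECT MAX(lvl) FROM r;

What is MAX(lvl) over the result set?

Base: id=8 (Books), parent_id=4, lvl 0.
Iteration 1: join on id=4 -> Fantasy (id 4, parent_id=3, lvl 1).
Iteration 2: join on id=3 -> Science (id 3, parent_id=1, lvl 2).
Iteration 3: join on id=1 -> Jazz (id 1, parent_id=NULL, lvl 3).
Iteration 4: parent_id is NULL; no match; recursion stops.
lvl values: 0, 1, 2, 3; the maximum is 3.

3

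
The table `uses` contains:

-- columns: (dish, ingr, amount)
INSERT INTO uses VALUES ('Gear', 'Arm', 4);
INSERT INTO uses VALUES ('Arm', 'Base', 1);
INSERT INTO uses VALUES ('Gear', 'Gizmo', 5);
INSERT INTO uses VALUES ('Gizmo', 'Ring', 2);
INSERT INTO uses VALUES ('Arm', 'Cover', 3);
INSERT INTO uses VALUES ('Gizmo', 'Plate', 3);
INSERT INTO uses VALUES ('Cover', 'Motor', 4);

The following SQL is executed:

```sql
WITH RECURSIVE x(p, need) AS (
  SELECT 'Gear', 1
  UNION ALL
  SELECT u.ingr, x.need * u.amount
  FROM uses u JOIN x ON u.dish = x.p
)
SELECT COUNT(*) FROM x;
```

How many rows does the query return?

8

Base: (Gear, need=1).
Iteration 1: components of {Gear} -> Arm = 1*4 = 4, Gizmo = 1*5 = 5.
Iteration 2: components of {Arm,Gizmo} -> Base = 4*1 = 4, Cover = 4*3 = 12, Plate = 5*3 = 15, Ring = 5*2 = 10.
Iteration 3: components of {Base,Cover,Plate,Ring} -> Motor = 12*4 = 48.
Iteration 4: no further components; recursion stops.
Total rows emitted: 8.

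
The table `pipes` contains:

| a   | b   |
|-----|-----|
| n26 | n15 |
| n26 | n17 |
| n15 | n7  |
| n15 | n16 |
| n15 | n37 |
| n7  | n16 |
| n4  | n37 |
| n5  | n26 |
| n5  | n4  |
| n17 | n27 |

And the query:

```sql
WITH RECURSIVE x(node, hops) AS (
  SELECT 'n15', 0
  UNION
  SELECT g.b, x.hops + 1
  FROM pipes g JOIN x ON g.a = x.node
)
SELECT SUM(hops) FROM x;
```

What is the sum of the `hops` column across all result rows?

5

Base: (n15, hops=0).
Iteration 1: edges from {n15} -> (n16, hops=1), (n37, hops=1), (n7, hops=1).
Iteration 2: edges from {n16,n37,n7} -> (n16, hops=2).
Iteration 3: no outgoing edges from {n16}; recursion stops.
SUM(hops) = 0 + 1 + 1 + 1 + 2 = 5.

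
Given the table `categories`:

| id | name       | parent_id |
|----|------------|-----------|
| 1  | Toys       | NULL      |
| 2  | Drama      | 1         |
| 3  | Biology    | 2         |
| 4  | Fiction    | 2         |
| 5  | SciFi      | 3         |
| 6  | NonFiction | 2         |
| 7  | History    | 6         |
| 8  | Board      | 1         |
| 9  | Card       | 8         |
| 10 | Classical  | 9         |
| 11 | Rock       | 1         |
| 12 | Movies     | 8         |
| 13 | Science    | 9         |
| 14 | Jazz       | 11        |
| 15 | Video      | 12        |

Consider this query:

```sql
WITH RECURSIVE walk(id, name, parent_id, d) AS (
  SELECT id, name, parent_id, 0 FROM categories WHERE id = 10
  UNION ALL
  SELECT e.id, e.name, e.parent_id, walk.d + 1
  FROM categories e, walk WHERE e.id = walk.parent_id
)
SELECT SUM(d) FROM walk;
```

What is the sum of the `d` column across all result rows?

6

Base: id=10 (Classical), parent_id=9, d 0.
Iteration 1: join on id=9 -> Card (id 9, parent_id=8, d 1).
Iteration 2: join on id=8 -> Board (id 8, parent_id=1, d 2).
Iteration 3: join on id=1 -> Toys (id 1, parent_id=NULL, d 3).
Iteration 4: parent_id is NULL; no match; recursion stops.
SUM(d) = 0 + 1 + 2 + 3 = 6.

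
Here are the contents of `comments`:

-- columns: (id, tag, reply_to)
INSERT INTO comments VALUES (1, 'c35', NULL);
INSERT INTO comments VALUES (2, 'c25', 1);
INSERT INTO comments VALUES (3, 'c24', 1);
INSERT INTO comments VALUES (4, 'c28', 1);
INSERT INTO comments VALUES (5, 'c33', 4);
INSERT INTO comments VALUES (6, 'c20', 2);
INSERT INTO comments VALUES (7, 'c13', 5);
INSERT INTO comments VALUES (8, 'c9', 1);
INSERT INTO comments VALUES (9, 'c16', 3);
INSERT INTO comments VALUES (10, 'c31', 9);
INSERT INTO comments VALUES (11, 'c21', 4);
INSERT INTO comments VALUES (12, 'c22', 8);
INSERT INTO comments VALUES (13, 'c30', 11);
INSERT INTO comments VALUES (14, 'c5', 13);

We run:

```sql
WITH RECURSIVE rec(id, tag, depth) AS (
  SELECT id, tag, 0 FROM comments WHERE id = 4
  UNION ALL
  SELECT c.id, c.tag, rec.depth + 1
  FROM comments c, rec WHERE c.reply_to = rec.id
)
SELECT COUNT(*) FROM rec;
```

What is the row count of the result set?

Base: id=4 (c28) at depth 0.
Iteration 1: rows with reply_to in {4} -> c33 (id 5, depth 1), c21 (id 11, depth 1).
Iteration 2: rows with reply_to in {5,11} -> c13 (id 7, depth 2), c30 (id 13, depth 2).
Iteration 3: rows with reply_to in {7,13} -> c5 (id 14, depth 3).
Iteration 4: no rows with reply_to in {14}; recursion stops.
Total rows emitted: 6.

6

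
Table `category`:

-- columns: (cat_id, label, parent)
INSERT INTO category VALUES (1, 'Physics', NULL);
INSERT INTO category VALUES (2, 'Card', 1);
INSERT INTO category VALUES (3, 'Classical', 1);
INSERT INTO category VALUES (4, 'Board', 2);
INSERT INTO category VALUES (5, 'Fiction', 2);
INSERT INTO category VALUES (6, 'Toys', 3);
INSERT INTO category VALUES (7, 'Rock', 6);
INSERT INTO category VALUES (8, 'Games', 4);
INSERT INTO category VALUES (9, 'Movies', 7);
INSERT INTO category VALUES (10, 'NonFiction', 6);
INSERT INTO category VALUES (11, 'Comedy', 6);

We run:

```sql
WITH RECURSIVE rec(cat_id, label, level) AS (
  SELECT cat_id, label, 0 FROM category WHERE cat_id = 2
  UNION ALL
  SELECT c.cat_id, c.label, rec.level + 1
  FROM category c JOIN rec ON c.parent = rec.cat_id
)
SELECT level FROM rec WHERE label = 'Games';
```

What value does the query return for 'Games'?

2

Base: cat_id=2 (Card) at level 0.
Iteration 1: rows with parent in {2} -> Board (id 4, level 1), Fiction (id 5, level 1).
Iteration 2: rows with parent in {4,5} -> Games (id 8, level 2).
Iteration 3: no rows with parent in {8}; recursion stops.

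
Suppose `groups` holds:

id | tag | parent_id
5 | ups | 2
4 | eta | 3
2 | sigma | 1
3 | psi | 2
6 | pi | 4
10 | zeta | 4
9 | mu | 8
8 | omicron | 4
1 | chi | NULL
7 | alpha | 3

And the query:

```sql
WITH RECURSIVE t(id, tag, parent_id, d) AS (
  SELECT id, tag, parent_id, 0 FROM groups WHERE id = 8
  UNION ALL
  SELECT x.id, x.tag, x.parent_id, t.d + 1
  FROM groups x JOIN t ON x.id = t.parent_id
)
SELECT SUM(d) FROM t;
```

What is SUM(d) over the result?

Base: id=8 (omicron), parent_id=4, d 0.
Iteration 1: join on id=4 -> eta (id 4, parent_id=3, d 1).
Iteration 2: join on id=3 -> psi (id 3, parent_id=2, d 2).
Iteration 3: join on id=2 -> sigma (id 2, parent_id=1, d 3).
Iteration 4: join on id=1 -> chi (id 1, parent_id=NULL, d 4).
Iteration 5: parent_id is NULL; no match; recursion stops.
SUM(d) = 0 + 1 + 2 + 3 + 4 = 10.

10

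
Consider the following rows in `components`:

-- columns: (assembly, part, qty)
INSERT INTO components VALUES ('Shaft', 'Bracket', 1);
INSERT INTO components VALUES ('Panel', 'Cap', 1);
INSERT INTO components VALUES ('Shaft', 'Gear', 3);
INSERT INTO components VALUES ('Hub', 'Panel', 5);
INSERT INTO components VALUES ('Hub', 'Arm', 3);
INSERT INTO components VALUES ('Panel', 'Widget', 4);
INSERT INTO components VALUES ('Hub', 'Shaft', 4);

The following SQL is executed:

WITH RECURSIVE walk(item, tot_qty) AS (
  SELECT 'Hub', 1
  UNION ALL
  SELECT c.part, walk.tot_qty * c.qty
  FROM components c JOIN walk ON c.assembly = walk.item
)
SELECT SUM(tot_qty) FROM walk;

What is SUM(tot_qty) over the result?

54

Base: (Hub, tot_qty=1).
Iteration 1: components of {Hub} -> Arm = 1*3 = 3, Panel = 1*5 = 5, Shaft = 1*4 = 4.
Iteration 2: components of {Arm,Panel,Shaft} -> Bracket = 4*1 = 4, Cap = 5*1 = 5, Gear = 4*3 = 12, Widget = 5*4 = 20.
Iteration 3: no further components; recursion stops.
SUM(tot_qty) = 1 + 3 + 5 + 4 + 20 + 5 + 4 + 12 = 54.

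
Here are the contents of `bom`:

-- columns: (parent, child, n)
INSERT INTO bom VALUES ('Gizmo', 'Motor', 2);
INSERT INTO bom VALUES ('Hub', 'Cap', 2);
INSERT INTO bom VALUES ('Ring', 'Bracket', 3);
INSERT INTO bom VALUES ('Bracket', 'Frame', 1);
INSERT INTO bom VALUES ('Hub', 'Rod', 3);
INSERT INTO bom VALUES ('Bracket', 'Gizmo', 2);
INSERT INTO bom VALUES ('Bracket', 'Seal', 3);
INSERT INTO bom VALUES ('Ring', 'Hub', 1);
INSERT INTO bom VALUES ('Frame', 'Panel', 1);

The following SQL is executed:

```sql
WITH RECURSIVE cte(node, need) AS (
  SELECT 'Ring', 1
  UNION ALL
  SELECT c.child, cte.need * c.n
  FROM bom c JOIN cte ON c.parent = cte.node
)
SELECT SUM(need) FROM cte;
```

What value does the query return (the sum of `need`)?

Base: (Ring, need=1).
Iteration 1: components of {Ring} -> Bracket = 1*3 = 3, Hub = 1*1 = 1.
Iteration 2: components of {Bracket,Hub} -> Cap = 1*2 = 2, Frame = 3*1 = 3, Gizmo = 3*2 = 6, Rod = 1*3 = 3, Seal = 3*3 = 9.
Iteration 3: components of {Cap,Frame,Gizmo,Rod,Seal} -> Motor = 6*2 = 12, Panel = 3*1 = 3.
Iteration 4: no further components; recursion stops.
SUM(need) = 1 + 1 + 3 + 2 + 3 + 3 + 6 + 9 + 3 + 12 = 43.

43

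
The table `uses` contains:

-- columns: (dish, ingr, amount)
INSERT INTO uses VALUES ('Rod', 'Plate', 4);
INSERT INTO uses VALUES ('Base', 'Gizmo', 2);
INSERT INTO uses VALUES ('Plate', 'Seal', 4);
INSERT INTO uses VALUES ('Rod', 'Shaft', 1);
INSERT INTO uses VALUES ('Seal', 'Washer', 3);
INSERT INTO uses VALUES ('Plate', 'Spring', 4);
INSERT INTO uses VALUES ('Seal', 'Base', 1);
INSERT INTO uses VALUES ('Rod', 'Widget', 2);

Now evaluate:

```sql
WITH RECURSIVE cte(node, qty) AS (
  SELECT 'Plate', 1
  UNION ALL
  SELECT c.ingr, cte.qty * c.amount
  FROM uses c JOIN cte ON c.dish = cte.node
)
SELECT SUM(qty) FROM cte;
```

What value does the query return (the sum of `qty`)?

Base: (Plate, qty=1).
Iteration 1: components of {Plate} -> Seal = 1*4 = 4, Spring = 1*4 = 4.
Iteration 2: components of {Seal,Spring} -> Base = 4*1 = 4, Washer = 4*3 = 12.
Iteration 3: components of {Base,Washer} -> Gizmo = 4*2 = 8.
Iteration 4: no further components; recursion stops.
SUM(qty) = 1 + 4 + 4 + 4 + 12 + 8 = 33.

33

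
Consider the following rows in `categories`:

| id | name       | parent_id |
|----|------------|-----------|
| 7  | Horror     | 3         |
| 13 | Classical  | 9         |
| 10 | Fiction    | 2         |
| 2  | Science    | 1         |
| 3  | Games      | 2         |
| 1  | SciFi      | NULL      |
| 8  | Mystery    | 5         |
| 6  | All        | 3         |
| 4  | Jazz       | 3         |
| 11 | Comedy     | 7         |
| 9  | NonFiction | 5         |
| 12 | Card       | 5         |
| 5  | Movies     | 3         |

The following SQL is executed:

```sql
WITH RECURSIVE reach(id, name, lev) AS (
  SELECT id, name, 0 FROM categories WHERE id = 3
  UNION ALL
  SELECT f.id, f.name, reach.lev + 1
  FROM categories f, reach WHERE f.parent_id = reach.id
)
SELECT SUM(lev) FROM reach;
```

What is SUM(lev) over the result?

15

Base: id=3 (Games) at lev 0.
Iteration 1: rows with parent_id in {3} -> Jazz (id 4, lev 1), Movies (id 5, lev 1), All (id 6, lev 1), Horror (id 7, lev 1).
Iteration 2: rows with parent_id in {4,5,6,7} -> Mystery (id 8, lev 2), NonFiction (id 9, lev 2), Comedy (id 11, lev 2), Card (id 12, lev 2).
Iteration 3: rows with parent_id in {8,9,11,12} -> Classical (id 13, lev 3).
Iteration 4: no rows with parent_id in {13}; recursion stops.
SUM(lev) = 0 + 1 + 1 + 1 + 1 + 2 + 2 + 2 + 2 + 3 = 15.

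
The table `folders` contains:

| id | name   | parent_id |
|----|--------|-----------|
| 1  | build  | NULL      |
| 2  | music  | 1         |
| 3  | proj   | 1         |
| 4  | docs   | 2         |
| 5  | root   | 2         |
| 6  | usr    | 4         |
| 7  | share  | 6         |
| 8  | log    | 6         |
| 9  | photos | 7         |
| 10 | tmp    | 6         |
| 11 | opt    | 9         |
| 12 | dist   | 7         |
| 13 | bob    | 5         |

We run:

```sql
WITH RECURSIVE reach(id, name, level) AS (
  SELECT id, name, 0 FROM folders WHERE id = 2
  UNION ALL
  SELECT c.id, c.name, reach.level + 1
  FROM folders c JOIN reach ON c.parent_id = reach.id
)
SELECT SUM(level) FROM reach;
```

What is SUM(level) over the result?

Base: id=2 (music) at level 0.
Iteration 1: rows with parent_id in {2} -> docs (id 4, level 1), root (id 5, level 1).
Iteration 2: rows with parent_id in {4,5} -> usr (id 6, level 2), bob (id 13, level 2).
Iteration 3: rows with parent_id in {6,13} -> share (id 7, level 3), log (id 8, level 3), tmp (id 10, level 3).
Iteration 4: rows with parent_id in {7,8,10} -> photos (id 9, level 4), dist (id 12, level 4).
Iteration 5: rows with parent_id in {9,12} -> opt (id 11, level 5).
Iteration 6: no rows with parent_id in {11}; recursion stops.
SUM(level) = 0 + 1 + 1 + 2 + 2 + 3 + 3 + 3 + 4 + 4 + 5 = 28.

28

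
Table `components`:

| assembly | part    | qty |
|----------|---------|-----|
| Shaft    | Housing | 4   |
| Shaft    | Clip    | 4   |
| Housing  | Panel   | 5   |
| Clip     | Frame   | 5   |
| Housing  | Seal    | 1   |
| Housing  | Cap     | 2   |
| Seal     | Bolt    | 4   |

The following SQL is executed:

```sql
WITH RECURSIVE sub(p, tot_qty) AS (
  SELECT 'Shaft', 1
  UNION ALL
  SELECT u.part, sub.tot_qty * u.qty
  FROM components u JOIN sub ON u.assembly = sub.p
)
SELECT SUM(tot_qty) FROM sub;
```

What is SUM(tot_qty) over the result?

77

Base: (Shaft, tot_qty=1).
Iteration 1: components of {Shaft} -> Clip = 1*4 = 4, Housing = 1*4 = 4.
Iteration 2: components of {Clip,Housing} -> Cap = 4*2 = 8, Frame = 4*5 = 20, Panel = 4*5 = 20, Seal = 4*1 = 4.
Iteration 3: components of {Cap,Frame,Panel,Seal} -> Bolt = 4*4 = 16.
Iteration 4: no further components; recursion stops.
SUM(tot_qty) = 1 + 4 + 4 + 4 + 8 + 20 + 20 + 16 = 77.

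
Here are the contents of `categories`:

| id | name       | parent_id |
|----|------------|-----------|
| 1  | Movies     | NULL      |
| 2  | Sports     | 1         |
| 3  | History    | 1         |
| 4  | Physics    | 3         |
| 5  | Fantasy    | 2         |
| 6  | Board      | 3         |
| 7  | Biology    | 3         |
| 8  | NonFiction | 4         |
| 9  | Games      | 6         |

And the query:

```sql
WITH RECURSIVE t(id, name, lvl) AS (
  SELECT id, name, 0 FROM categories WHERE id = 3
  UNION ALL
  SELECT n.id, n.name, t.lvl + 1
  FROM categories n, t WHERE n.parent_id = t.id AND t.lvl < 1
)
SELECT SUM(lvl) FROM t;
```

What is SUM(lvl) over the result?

Base: id=3 (History) at lvl 0.
Iteration 1: rows with parent_id in {3} -> Physics (id 4, lvl 1), Board (id 6, lvl 1), Biology (id 7, lvl 1).
Iteration 2: lvl < 1 fails for all current rows; recursion stops.
SUM(lvl) = 0 + 1 + 1 + 1 = 3.

3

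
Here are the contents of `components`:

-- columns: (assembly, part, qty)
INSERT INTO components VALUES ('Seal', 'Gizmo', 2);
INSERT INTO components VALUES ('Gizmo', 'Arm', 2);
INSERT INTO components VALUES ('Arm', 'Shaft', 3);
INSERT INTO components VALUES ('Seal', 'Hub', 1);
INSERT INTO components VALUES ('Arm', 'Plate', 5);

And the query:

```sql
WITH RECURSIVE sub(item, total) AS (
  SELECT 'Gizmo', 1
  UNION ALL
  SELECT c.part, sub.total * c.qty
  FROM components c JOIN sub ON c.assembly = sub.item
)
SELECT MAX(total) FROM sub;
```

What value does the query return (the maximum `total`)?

Base: (Gizmo, total=1).
Iteration 1: components of {Gizmo} -> Arm = 1*2 = 2.
Iteration 2: components of {Arm} -> Plate = 2*5 = 10, Shaft = 2*3 = 6.
Iteration 3: no further components; recursion stops.
total values: 1, 2, 6, 10; the maximum is 10.

10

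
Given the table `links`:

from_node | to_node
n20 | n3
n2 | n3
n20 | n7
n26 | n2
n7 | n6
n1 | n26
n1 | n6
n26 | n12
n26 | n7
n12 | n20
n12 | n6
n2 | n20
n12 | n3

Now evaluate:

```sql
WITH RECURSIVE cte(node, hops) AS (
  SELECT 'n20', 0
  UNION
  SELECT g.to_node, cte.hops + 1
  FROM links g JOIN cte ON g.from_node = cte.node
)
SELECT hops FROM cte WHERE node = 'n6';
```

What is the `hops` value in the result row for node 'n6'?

2

Base: (n20, hops=0).
Iteration 1: edges from {n20} -> (n3, hops=1), (n7, hops=1).
Iteration 2: edges from {n3,n7} -> (n6, hops=2).
Iteration 3: no outgoing edges from {n6}; recursion stops.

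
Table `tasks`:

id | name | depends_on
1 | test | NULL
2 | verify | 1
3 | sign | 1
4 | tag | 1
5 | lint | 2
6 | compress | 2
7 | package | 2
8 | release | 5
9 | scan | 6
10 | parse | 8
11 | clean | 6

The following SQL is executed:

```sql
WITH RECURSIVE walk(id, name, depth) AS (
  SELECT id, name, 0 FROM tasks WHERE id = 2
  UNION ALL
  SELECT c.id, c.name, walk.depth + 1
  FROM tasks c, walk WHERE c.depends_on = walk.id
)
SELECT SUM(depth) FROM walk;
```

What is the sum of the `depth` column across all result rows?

12

Base: id=2 (verify) at depth 0.
Iteration 1: rows with depends_on in {2} -> lint (id 5, depth 1), compress (id 6, depth 1), package (id 7, depth 1).
Iteration 2: rows with depends_on in {5,6,7} -> release (id 8, depth 2), scan (id 9, depth 2), clean (id 11, depth 2).
Iteration 3: rows with depends_on in {8,9,11} -> parse (id 10, depth 3).
Iteration 4: no rows with depends_on in {10}; recursion stops.
SUM(depth) = 0 + 1 + 1 + 1 + 2 + 2 + 2 + 3 = 12.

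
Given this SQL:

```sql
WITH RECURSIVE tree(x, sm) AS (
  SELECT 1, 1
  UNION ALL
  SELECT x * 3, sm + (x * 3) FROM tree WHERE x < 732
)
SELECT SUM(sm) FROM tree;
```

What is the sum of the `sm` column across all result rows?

4916

Base: x=1, sm=1.
Iteration 1: 1 < 732 holds -> x = 1 * 3 = 3, sm = 1 + 3 = 4.
Iteration 2: 3 < 732 holds -> x = 3 * 3 = 9, sm = 4 + 9 = 13.
Iteration 3: 9 < 732 holds -> x = 9 * 3 = 27, sm = 13 + 27 = 40.
Iteration 4: 27 < 732 holds -> x = 27 * 3 = 81, sm = 40 + 81 = 121.
Iteration 5: 81 < 732 holds -> x = 81 * 3 = 243, sm = 121 + 243 = 364.
Iteration 6: 243 < 732 holds -> x = 243 * 3 = 729, sm = 364 + 729 = 1093.
Iteration 7: 729 < 732 holds -> x = 729 * 3 = 2187, sm = 1093 + 2187 = 3280.
Iteration 8: 2187 < 732 fails; recursion stops.
SUM(sm) = 1 + 4 + 13 + 40 + 121 + 364 + 1093 + 3280 = 4916.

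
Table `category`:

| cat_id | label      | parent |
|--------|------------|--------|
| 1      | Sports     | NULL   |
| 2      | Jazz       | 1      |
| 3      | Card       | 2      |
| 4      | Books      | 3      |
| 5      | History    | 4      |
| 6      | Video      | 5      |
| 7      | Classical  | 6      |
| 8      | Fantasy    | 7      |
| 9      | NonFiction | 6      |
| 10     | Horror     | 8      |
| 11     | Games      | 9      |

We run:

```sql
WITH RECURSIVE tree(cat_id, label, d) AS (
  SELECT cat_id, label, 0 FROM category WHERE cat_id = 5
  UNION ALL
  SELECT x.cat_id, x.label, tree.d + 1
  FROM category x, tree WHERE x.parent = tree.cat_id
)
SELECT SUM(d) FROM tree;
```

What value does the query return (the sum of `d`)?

15

Base: cat_id=5 (History) at d 0.
Iteration 1: rows with parent in {5} -> Video (id 6, d 1).
Iteration 2: rows with parent in {6} -> Classical (id 7, d 2), NonFiction (id 9, d 2).
Iteration 3: rows with parent in {7,9} -> Fantasy (id 8, d 3), Games (id 11, d 3).
Iteration 4: rows with parent in {8,11} -> Horror (id 10, d 4).
Iteration 5: no rows with parent in {10}; recursion stops.
SUM(d) = 0 + 1 + 2 + 2 + 3 + 3 + 4 = 15.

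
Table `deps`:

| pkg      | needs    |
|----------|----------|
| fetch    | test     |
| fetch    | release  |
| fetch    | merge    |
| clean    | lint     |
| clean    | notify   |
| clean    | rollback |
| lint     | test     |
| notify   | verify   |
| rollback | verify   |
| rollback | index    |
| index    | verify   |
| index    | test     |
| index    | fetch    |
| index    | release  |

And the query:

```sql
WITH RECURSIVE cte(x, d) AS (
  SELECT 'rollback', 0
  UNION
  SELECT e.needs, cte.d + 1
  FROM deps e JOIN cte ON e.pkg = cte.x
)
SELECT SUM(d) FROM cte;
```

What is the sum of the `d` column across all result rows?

19

Base: (rollback, d=0).
Iteration 1: edges from {rollback} -> (index, d=1), (verify, d=1).
Iteration 2: edges from {index,verify} -> (fetch, d=2), (release, d=2), (test, d=2), (verify, d=2).
Iteration 3: edges from {fetch,release,test,verify} -> (merge, d=3), (release, d=3), (test, d=3).
Iteration 4: no outgoing edges from {merge,release,test}; recursion stops.
SUM(d) = 0 + 1 + 1 + 2 + 2 + 2 + 2 + 3 + 3 + 3 = 19.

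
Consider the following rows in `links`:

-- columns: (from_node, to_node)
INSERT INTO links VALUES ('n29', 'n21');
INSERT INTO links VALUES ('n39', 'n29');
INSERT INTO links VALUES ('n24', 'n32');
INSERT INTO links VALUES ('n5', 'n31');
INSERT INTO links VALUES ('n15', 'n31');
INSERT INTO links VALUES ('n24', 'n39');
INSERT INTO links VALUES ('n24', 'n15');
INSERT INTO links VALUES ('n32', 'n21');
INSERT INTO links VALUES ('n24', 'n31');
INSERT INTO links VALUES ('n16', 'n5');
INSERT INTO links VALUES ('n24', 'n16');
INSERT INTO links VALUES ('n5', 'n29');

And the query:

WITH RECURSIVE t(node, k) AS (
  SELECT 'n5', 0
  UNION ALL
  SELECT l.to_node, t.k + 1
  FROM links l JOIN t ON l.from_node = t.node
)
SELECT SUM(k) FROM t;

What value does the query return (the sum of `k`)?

Base: (n5, k=0).
Iteration 1: edges from {n5} -> (n29, k=1), (n31, k=1).
Iteration 2: edges from {n29,n31} -> (n21, k=2).
Iteration 3: no outgoing edges from {n21}; recursion stops.
SUM(k) = 0 + 1 + 1 + 2 = 4.

4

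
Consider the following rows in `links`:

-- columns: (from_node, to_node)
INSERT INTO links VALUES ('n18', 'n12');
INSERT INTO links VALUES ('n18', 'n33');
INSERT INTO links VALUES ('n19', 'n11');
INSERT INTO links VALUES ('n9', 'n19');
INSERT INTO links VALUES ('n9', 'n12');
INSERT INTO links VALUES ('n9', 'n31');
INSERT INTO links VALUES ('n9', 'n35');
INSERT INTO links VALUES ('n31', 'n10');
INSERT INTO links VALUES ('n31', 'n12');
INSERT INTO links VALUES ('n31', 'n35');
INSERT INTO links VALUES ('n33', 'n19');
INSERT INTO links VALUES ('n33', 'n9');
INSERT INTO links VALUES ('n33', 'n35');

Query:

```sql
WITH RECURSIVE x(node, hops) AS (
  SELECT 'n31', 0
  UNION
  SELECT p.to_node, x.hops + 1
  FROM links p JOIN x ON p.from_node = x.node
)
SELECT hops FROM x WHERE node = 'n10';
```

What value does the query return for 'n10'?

1

Base: (n31, hops=0).
Iteration 1: edges from {n31} -> (n10, hops=1), (n12, hops=1), (n35, hops=1).
Iteration 2: no outgoing edges from {n10,n12,n35}; recursion stops.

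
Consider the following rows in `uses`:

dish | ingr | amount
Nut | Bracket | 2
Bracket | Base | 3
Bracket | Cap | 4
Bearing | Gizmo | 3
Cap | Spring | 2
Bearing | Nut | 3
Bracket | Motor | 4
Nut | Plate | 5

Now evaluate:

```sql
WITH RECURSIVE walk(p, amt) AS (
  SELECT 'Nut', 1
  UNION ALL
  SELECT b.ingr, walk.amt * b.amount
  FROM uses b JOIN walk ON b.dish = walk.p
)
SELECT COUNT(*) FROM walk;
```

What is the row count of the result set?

Base: (Nut, amt=1).
Iteration 1: components of {Nut} -> Bracket = 1*2 = 2, Plate = 1*5 = 5.
Iteration 2: components of {Bracket,Plate} -> Base = 2*3 = 6, Cap = 2*4 = 8, Motor = 2*4 = 8.
Iteration 3: components of {Base,Cap,Motor} -> Spring = 8*2 = 16.
Iteration 4: no further components; recursion stops.
Total rows emitted: 7.

7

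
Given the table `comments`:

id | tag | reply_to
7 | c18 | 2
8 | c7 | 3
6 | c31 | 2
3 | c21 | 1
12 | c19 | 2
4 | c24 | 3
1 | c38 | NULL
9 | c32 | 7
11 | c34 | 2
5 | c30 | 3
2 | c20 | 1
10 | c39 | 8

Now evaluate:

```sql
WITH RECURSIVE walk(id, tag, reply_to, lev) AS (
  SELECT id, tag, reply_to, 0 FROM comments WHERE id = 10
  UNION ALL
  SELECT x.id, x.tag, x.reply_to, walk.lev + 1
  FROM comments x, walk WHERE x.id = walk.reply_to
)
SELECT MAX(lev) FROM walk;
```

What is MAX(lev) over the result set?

3

Base: id=10 (c39), reply_to=8, lev 0.
Iteration 1: join on id=8 -> c7 (id 8, reply_to=3, lev 1).
Iteration 2: join on id=3 -> c21 (id 3, reply_to=1, lev 2).
Iteration 3: join on id=1 -> c38 (id 1, reply_to=NULL, lev 3).
Iteration 4: reply_to is NULL; no match; recursion stops.
lev values: 0, 1, 2, 3; the maximum is 3.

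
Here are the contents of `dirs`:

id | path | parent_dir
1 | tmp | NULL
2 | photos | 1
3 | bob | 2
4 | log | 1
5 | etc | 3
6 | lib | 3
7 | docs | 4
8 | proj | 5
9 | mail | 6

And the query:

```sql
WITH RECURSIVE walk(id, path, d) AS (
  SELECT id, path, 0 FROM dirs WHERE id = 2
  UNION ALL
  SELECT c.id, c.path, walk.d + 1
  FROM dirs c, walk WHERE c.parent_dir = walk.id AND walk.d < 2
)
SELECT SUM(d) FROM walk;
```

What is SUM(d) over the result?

5

Base: id=2 (photos) at d 0.
Iteration 1: rows with parent_dir in {2} -> bob (id 3, d 1).
Iteration 2: rows with parent_dir in {3} -> etc (id 5, d 2), lib (id 6, d 2).
Iteration 3: d < 2 fails for all current rows; recursion stops.
SUM(d) = 0 + 1 + 2 + 2 = 5.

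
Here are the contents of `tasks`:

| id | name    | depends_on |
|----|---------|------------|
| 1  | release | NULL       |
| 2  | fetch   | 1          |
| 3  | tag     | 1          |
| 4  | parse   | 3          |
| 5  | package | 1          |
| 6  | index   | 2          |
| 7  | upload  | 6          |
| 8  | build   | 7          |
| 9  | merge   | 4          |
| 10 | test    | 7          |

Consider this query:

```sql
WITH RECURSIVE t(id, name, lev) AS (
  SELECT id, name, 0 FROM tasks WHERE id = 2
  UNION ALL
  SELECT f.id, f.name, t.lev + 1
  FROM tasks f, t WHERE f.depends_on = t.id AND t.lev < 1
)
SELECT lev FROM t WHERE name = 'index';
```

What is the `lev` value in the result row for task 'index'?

1

Base: id=2 (fetch) at lev 0.
Iteration 1: rows with depends_on in {2} -> index (id 6, lev 1).
Iteration 2: lev < 1 fails for all current rows; recursion stops.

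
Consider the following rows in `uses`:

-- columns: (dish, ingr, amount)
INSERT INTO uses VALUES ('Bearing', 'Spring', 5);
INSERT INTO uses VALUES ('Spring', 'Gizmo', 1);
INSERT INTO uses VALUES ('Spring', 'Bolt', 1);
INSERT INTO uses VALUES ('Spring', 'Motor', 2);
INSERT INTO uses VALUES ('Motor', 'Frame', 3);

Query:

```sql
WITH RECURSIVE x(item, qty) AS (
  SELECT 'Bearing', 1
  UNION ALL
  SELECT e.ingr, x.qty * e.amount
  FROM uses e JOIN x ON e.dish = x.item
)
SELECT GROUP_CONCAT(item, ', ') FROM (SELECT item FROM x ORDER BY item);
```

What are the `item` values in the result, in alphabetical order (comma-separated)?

Base: (Bearing, qty=1).
Iteration 1: components of {Bearing} -> Spring = 1*5 = 5.
Iteration 2: components of {Spring} -> Bolt = 5*1 = 5, Gizmo = 5*1 = 5, Motor = 5*2 = 10.
Iteration 3: components of {Bolt,Gizmo,Motor} -> Frame = 10*3 = 30.
Iteration 4: no further components; recursion stops.

Bearing, Bolt, Frame, Gizmo, Motor, Spring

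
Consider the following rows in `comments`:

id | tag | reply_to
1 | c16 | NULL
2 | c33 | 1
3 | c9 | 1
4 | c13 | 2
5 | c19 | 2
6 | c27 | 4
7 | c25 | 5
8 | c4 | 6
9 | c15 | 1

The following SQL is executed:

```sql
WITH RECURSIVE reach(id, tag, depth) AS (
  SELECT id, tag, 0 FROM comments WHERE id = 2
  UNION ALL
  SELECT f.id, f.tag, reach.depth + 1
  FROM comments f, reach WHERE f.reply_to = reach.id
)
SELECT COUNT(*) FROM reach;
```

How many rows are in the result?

6

Base: id=2 (c33) at depth 0.
Iteration 1: rows with reply_to in {2} -> c13 (id 4, depth 1), c19 (id 5, depth 1).
Iteration 2: rows with reply_to in {4,5} -> c27 (id 6, depth 2), c25 (id 7, depth 2).
Iteration 3: rows with reply_to in {6,7} -> c4 (id 8, depth 3).
Iteration 4: no rows with reply_to in {8}; recursion stops.
Total rows emitted: 6.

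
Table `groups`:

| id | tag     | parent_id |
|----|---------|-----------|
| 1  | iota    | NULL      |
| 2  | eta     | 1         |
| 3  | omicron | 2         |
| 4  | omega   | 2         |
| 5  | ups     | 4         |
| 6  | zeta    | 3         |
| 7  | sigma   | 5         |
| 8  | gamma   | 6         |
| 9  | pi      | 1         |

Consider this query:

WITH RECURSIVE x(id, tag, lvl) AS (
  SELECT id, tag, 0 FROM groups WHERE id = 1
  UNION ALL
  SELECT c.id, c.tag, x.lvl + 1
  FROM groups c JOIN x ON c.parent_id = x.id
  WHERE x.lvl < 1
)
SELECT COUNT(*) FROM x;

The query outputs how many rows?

Base: id=1 (iota) at lvl 0.
Iteration 1: rows with parent_id in {1} -> eta (id 2, lvl 1), pi (id 9, lvl 1).
Iteration 2: lvl < 1 fails for all current rows; recursion stops.
Total rows emitted: 3.

3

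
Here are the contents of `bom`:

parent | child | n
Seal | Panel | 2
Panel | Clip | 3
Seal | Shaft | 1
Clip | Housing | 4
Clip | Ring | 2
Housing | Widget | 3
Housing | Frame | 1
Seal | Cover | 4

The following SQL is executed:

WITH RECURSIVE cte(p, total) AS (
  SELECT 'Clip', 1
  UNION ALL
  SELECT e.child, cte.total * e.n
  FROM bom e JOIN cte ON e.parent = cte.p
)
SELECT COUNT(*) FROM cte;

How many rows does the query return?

Base: (Clip, total=1).
Iteration 1: components of {Clip} -> Housing = 1*4 = 4, Ring = 1*2 = 2.
Iteration 2: components of {Housing,Ring} -> Frame = 4*1 = 4, Widget = 4*3 = 12.
Iteration 3: no further components; recursion stops.
Total rows emitted: 5.

5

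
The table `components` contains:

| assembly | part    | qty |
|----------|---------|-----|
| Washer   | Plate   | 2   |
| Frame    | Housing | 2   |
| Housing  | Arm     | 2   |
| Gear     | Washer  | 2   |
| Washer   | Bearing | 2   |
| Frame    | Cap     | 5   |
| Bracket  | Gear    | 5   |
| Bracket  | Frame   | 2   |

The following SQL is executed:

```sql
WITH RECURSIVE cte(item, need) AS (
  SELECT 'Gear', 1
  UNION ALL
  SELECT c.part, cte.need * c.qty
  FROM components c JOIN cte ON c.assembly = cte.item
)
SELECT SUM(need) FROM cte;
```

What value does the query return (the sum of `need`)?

Base: (Gear, need=1).
Iteration 1: components of {Gear} -> Washer = 1*2 = 2.
Iteration 2: components of {Washer} -> Bearing = 2*2 = 4, Plate = 2*2 = 4.
Iteration 3: no further components; recursion stops.
SUM(need) = 1 + 2 + 4 + 4 = 11.

11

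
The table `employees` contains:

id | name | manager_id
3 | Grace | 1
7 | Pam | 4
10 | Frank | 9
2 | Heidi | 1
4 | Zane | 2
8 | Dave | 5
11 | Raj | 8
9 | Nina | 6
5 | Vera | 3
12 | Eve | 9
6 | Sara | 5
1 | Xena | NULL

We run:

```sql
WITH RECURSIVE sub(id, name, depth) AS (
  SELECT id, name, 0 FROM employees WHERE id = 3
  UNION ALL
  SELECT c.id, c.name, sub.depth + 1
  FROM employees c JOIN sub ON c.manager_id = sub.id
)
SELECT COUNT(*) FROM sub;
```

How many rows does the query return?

8

Base: id=3 (Grace) at depth 0.
Iteration 1: rows with manager_id in {3} -> Vera (id 5, depth 1).
Iteration 2: rows with manager_id in {5} -> Sara (id 6, depth 2), Dave (id 8, depth 2).
Iteration 3: rows with manager_id in {6,8} -> Nina (id 9, depth 3), Raj (id 11, depth 3).
Iteration 4: rows with manager_id in {9,11} -> Frank (id 10, depth 4), Eve (id 12, depth 4).
Iteration 5: no rows with manager_id in {10,12}; recursion stops.
Total rows emitted: 8.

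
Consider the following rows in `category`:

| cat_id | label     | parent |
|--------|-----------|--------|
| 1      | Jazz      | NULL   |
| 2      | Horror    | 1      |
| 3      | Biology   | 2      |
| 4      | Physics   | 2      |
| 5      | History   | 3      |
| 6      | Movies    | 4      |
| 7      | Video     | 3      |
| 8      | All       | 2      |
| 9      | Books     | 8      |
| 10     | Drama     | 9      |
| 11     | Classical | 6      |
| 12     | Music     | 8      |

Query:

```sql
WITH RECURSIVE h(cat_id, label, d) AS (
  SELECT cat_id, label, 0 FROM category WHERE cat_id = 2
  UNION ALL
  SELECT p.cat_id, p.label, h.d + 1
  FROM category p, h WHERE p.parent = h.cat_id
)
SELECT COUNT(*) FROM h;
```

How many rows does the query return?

Base: cat_id=2 (Horror) at d 0.
Iteration 1: rows with parent in {2} -> Biology (id 3, d 1), Physics (id 4, d 1), All (id 8, d 1).
Iteration 2: rows with parent in {3,4,8} -> History (id 5, d 2), Movies (id 6, d 2), Video (id 7, d 2), Books (id 9, d 2), Music (id 12, d 2).
Iteration 3: rows with parent in {5,6,7,9,12} -> Drama (id 10, d 3), Classical (id 11, d 3).
Iteration 4: no rows with parent in {10,11}; recursion stops.
Total rows emitted: 11.

11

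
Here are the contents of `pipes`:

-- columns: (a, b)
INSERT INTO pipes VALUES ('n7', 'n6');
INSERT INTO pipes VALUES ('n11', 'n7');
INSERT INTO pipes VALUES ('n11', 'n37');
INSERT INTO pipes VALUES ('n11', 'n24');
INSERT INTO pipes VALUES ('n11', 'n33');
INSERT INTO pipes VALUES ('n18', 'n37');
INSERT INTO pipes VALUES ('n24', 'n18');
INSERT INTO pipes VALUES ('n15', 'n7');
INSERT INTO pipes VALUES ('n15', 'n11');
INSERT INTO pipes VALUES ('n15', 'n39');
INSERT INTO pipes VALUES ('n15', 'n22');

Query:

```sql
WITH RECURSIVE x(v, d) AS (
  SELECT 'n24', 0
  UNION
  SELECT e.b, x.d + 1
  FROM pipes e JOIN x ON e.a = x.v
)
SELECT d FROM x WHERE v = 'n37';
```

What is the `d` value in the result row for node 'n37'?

Base: (n24, d=0).
Iteration 1: edges from {n24} -> (n18, d=1).
Iteration 2: edges from {n18} -> (n37, d=2).
Iteration 3: no outgoing edges from {n37}; recursion stops.

2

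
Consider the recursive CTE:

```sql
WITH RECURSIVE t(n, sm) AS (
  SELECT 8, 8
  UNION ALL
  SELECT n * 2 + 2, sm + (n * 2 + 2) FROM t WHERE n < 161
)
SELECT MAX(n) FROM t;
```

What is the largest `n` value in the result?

318

Base: n=8, sm=8.
Iteration 1: 8 < 161 holds -> n = 8 * 2 + 2 = 18, sm = 8 + 18 = 26.
Iteration 2: 18 < 161 holds -> n = 18 * 2 + 2 = 38, sm = 26 + 38 = 64.
Iteration 3: 38 < 161 holds -> n = 38 * 2 + 2 = 78, sm = 64 + 78 = 142.
Iteration 4: 78 < 161 holds -> n = 78 * 2 + 2 = 158, sm = 142 + 158 = 300.
Iteration 5: 158 < 161 holds -> n = 158 * 2 + 2 = 318, sm = 300 + 318 = 618.
Iteration 6: 318 < 161 fails; recursion stops.
n values: 8, 18, 38, 78, 158, 318; the maximum is 318.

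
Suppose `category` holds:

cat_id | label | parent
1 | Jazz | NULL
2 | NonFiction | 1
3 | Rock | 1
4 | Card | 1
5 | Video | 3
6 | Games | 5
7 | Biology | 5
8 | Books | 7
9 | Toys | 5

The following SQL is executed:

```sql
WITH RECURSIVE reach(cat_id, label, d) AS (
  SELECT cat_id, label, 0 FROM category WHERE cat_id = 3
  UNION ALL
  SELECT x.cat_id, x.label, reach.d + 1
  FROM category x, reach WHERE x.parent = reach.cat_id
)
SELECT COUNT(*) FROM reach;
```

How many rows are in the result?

6

Base: cat_id=3 (Rock) at d 0.
Iteration 1: rows with parent in {3} -> Video (id 5, d 1).
Iteration 2: rows with parent in {5} -> Games (id 6, d 2), Biology (id 7, d 2), Toys (id 9, d 2).
Iteration 3: rows with parent in {6,7,9} -> Books (id 8, d 3).
Iteration 4: no rows with parent in {8}; recursion stops.
Total rows emitted: 6.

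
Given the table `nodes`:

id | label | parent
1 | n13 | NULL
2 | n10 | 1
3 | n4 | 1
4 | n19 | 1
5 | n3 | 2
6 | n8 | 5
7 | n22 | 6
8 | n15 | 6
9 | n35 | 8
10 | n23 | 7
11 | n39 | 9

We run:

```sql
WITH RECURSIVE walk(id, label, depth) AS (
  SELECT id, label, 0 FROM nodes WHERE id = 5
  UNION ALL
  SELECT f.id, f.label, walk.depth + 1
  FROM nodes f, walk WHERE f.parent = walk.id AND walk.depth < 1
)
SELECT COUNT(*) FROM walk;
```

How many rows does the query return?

2

Base: id=5 (n3) at depth 0.
Iteration 1: rows with parent in {5} -> n8 (id 6, depth 1).
Iteration 2: depth < 1 fails for all current rows; recursion stops.
Total rows emitted: 2.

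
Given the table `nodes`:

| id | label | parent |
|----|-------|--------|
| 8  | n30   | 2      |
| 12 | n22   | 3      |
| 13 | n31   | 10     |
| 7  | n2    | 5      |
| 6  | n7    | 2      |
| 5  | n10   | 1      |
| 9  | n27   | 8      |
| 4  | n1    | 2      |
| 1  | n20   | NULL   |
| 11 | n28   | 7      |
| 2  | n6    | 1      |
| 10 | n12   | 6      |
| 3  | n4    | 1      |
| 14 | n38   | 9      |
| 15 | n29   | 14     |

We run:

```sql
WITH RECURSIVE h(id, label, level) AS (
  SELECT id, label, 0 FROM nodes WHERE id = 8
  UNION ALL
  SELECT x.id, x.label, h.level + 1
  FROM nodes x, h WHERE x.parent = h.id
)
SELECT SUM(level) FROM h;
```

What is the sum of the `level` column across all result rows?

Base: id=8 (n30) at level 0.
Iteration 1: rows with parent in {8} -> n27 (id 9, level 1).
Iteration 2: rows with parent in {9} -> n38 (id 14, level 2).
Iteration 3: rows with parent in {14} -> n29 (id 15, level 3).
Iteration 4: no rows with parent in {15}; recursion stops.
SUM(level) = 0 + 1 + 2 + 3 = 6.

6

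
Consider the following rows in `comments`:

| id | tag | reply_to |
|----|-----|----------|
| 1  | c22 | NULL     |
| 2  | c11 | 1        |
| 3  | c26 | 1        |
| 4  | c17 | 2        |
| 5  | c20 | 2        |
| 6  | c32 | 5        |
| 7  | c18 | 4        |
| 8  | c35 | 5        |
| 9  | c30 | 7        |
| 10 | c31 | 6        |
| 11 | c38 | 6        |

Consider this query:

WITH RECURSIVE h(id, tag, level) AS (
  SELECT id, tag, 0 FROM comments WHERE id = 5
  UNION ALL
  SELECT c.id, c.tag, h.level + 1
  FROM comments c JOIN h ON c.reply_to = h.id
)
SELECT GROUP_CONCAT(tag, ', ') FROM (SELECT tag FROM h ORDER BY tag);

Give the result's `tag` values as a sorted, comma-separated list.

c20, c31, c32, c35, c38

Base: id=5 (c20) at level 0.
Iteration 1: rows with reply_to in {5} -> c32 (id 6, level 1), c35 (id 8, level 1).
Iteration 2: rows with reply_to in {6,8} -> c31 (id 10, level 2), c38 (id 11, level 2).
Iteration 3: no rows with reply_to in {10,11}; recursion stops.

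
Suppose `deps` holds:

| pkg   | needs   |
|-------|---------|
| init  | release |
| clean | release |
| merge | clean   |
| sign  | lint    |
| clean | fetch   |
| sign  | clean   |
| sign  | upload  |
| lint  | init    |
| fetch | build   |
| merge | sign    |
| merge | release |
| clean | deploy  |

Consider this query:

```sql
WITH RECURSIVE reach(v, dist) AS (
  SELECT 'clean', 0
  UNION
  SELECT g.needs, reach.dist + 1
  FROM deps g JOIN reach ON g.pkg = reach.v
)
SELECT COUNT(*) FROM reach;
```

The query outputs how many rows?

Base: (clean, dist=0).
Iteration 1: edges from {clean} -> (deploy, dist=1), (fetch, dist=1), (release, dist=1).
Iteration 2: edges from {deploy,fetch,release} -> (build, dist=2).
Iteration 3: no outgoing edges from {build}; recursion stops.
Total rows emitted: 5.

5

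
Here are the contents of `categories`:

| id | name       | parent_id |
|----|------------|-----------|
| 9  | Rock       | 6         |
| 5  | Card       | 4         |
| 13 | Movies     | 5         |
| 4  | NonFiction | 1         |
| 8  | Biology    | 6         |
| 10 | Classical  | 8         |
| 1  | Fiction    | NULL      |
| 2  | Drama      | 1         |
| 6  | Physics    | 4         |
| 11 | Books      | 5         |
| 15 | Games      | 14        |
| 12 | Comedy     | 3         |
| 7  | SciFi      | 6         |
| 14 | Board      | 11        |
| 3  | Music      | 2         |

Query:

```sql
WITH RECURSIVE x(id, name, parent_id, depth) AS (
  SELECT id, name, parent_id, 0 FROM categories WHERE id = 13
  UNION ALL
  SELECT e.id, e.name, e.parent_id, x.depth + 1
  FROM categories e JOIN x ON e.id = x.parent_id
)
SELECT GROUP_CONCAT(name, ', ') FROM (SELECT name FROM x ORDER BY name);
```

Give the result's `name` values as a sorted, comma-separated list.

Base: id=13 (Movies), parent_id=5, depth 0.
Iteration 1: join on id=5 -> Card (id 5, parent_id=4, depth 1).
Iteration 2: join on id=4 -> NonFiction (id 4, parent_id=1, depth 2).
Iteration 3: join on id=1 -> Fiction (id 1, parent_id=NULL, depth 3).
Iteration 4: parent_id is NULL; no match; recursion stops.

Card, Fiction, Movies, NonFiction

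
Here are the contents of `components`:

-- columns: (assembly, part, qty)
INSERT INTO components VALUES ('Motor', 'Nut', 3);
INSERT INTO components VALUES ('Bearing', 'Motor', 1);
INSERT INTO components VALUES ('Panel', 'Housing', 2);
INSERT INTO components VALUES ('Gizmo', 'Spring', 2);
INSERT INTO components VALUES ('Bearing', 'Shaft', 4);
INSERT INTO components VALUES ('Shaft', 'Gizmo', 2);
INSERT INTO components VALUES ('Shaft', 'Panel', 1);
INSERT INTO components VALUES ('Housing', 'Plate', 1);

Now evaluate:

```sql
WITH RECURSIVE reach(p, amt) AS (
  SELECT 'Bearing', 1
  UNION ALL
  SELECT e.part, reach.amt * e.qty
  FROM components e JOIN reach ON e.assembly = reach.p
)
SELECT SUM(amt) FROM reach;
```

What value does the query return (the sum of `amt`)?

53

Base: (Bearing, amt=1).
Iteration 1: components of {Bearing} -> Motor = 1*1 = 1, Shaft = 1*4 = 4.
Iteration 2: components of {Motor,Shaft} -> Gizmo = 4*2 = 8, Nut = 1*3 = 3, Panel = 4*1 = 4.
Iteration 3: components of {Gizmo,Nut,Panel} -> Housing = 4*2 = 8, Spring = 8*2 = 16.
Iteration 4: components of {Housing,Spring} -> Plate = 8*1 = 8.
Iteration 5: no further components; recursion stops.
SUM(amt) = 1 + 4 + 1 + 4 + 8 + 3 + 8 + 16 + 8 = 53.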